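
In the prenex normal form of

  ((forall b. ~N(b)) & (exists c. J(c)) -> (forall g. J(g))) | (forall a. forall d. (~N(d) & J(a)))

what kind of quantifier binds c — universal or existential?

Eliminate → and ↔ using ¬ and ∨.
  ~((forall b. ~N(b)) & (exists c. J(c))) | (forall g. J(g)) | (forall a. forall d. (~N(d) & J(a)))
Push ¬ through the quantifiers and connectives to reach negation normal form:
  (exists b. N(b)) | (forall c. ~J(c)) | (forall g. J(g)) | (forall a. forall d. (~N(d) & J(a)))
All bound variables are already distinct, so no renaming is needed.
Finally move all quantifiers to the prefix:
  exists b. forall c. forall g. forall a. forall d. (N(b) | ~J(c) | J(g) | ~N(d) & J(a))
The quantifier exists c sits under an odd number of negations (counting the antecedent side of each →), so it flips to forall c.

universal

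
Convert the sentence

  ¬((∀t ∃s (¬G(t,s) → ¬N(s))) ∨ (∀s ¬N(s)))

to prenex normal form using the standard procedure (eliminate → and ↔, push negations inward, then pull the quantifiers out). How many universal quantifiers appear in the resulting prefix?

1

First replace A → B with ¬A ∨ B.
  ¬((∀t ∃s (¬¬G(t,s) ∨ ¬N(s))) ∨ (∀s ¬N(s)))
Push ¬ through the quantifiers and connectives to reach negation normal form:
  (∃t ∀s (¬G(t,s) ∧ N(s))) ∧ (∃s N(s))
Standardize variables apart so no two quantifiers bind the same name: s↦z1.
  (∃t ∀s (¬G(t,s) ∧ N(s))) ∧ (∃z1 N(z1))
Extract every quantifier outward, since the variables are now distinct and don't occur free across branches:
  ∃t ∀s ∃z1 (¬G(t,s) ∧ N(s) ∧ N(z1))
The prefix is ∃t ∀s ∃z1: 1 universal, 2 existential.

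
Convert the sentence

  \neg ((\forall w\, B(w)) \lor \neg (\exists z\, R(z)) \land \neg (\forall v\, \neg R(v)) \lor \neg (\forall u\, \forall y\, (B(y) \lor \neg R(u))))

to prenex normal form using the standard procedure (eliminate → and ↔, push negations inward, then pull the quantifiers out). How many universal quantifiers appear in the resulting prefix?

3

Move each ¬ inward, flipping quantifiers it crosses:
  (\exists w\, \neg B(w)) \land ((\exists z\, R(z)) \lor (\forall v\, \neg R(v))) \land (\forall u\, \forall y\, (B(y) \lor \neg R(u)))
Extract every quantifier outward, since the variables are now distinct and don't occur free across branches:
  \exists w\, \exists z\, \forall v\, \forall u\, \forall y\, (\neg B(w) \land (R(z) \lor \neg R(v)) \land (B(y) \lor \neg R(u)))
The prefix is \exists w \exists z \forall v \forall u \forall y: 3 universal, 2 existential.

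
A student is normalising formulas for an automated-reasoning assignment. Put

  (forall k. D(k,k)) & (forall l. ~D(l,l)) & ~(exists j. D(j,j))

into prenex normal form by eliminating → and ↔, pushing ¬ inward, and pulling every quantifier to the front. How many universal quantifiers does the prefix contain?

Drive negations inward (¬∀x A ≡ ∃x ¬A, ¬∃x A ≡ ∀x ¬A, De Morgan for ∧/∨):
  (forall k. D(k,k)) & (forall l. ~D(l,l)) & (forall j. ~D(j,j))
All bound variables are already distinct, so no renaming is needed.
Finally move all quantifiers to the prefix:
  forall k. forall l. forall j. (D(k,k) & ~D(l,l) & ~D(j,j))
The prefix is forall k forall l forall j: 3 universal, 0 existential.

3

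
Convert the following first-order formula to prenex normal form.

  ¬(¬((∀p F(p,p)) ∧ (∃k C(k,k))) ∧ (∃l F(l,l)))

Drive negations inward (¬∀x A ≡ ∃x ¬A, ¬∃x A ≡ ∀x ¬A, De Morgan for ∧/∨):
  (∀p F(p,p)) ∧ (∃k C(k,k)) ∨ (∀l ¬F(l,l))
All bound variables are already distinct, so no renaming is needed.
Finally move all quantifiers to the prefix:
  ∀p ∃k ∀l (F(p,p) ∧ C(k,k) ∨ ¬F(l,l))

∀p ∃k ∀l (F(p,p) ∧ C(k,k) ∨ ¬F(l,l))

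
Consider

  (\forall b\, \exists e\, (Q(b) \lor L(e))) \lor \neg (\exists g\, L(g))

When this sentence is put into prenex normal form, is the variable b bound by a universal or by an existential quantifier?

Move each ¬ inward, flipping quantifiers it crosses:
  (\forall b\, \exists e\, (Q(b) \lor L(e))) \lor (\forall g\, \neg L(g))
Pull the quantifiers to the front (each side's bound variable is not free in the other side):
  \forall b\, \exists e\, \forall g\, (Q(b) \lor L(e) \lor \neg L(g))
The quantifier \forall b sits under an even number of negations, so it remains universal.

universal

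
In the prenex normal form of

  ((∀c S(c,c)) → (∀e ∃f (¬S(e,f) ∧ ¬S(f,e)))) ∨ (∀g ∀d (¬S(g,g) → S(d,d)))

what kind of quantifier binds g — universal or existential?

Rewrite implications/biconditionals: A → B as ¬A ∨ B.
  ¬(∀c S(c,c)) ∨ (∀e ∃f (¬S(e,f) ∧ ¬S(f,e))) ∨ (∀g ∀d (¬¬S(g,g) ∨ S(d,d)))
Move each ¬ inward, flipping quantifiers it crosses:
  (∃c ¬S(c,c)) ∨ (∀e ∃f (¬S(e,f) ∧ ¬S(f,e))) ∨ (∀g ∀d (S(g,g) ∨ S(d,d)))
All bound variables are already distinct, so no renaming is needed.
Finally move all quantifiers to the prefix:
  ∃c ∀e ∃f ∀g ∀d (¬S(c,c) ∨ ¬S(e,f) ∧ ¬S(f,e) ∨ S(g,g) ∨ S(d,d))
The quantifier ∀g sits under an even number of negations (counting the antecedent side of each →), so it remains universal.

universal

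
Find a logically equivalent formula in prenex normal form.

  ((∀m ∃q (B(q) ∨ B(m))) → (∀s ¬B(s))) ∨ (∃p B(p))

∃m ∀q ∀s ∃p (¬B(q) ∧ ¬B(m) ∨ ¬B(s) ∨ B(p))

Rewrite implications/biconditionals: A → B as ¬A ∨ B.
  ¬(∀m ∃q (B(q) ∨ B(m))) ∨ (∀s ¬B(s)) ∨ (∃p B(p))
Drive negations inward (¬∀x A ≡ ∃x ¬A, ¬∃x A ≡ ∀x ¬A, De Morgan for ∧/∨):
  (∃m ∀q (¬B(q) ∧ ¬B(m))) ∨ (∀s ¬B(s)) ∨ (∃p B(p))
All bound variables are already distinct, so no renaming is needed.
Finally move all quantifiers to the prefix:
  ∃m ∀q ∀s ∃p (¬B(q) ∧ ¬B(m) ∨ ¬B(s) ∨ B(p))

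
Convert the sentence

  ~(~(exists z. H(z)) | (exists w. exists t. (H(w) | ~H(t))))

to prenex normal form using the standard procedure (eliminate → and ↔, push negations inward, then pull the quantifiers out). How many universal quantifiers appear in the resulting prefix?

Move each ¬ inward, flipping quantifiers it crosses:
  (exists z. H(z)) & (forall w. forall t. (~H(w) & H(t)))
Extract every quantifier outward, since the variables are now distinct and don't occur free across branches:
  exists z. forall w. forall t. (H(z) & ~H(w) & H(t))
The prefix is exists z forall w forall t: 2 universal, 1 existential.

2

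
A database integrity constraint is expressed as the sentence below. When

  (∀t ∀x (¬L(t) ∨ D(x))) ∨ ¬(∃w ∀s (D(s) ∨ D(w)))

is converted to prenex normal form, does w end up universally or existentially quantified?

Drive negations inward (¬∀x A ≡ ∃x ¬A, ¬∃x A ≡ ∀x ¬A, De Morgan for ∧/∨):
  (∀t ∀x (¬L(t) ∨ D(x))) ∨ (∀w ∃s (¬D(s) ∧ ¬D(w)))
All bound variables are already distinct, so no renaming is needed.
Pull the quantifiers to the front (each side's bound variable is not free in the other side):
  ∀t ∀x ∀w ∃s (¬L(t) ∨ D(x) ∨ ¬D(s) ∧ ¬D(w))
The quantifier ∃w sits under an odd number of negations, so it flips to ∀w.

universal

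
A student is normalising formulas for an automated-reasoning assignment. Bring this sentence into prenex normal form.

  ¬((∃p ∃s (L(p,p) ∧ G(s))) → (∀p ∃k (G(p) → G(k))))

∃p ∃s ∃y ∀k (L(p,p) ∧ G(s) ∧ G(y) ∧ ¬G(k))

Rewrite implications/biconditionals: A → B as ¬A ∨ B.
  ¬(¬(∃p ∃s (L(p,p) ∧ G(s))) ∨ (∀p ∃k (¬G(p) ∨ G(k))))
Drive negations inward (¬∀x A ≡ ∃x ¬A, ¬∃x A ≡ ∀x ¬A, De Morgan for ∧/∨):
  (∃p ∃s (L(p,p) ∧ G(s))) ∧ (∃p ∀k (G(p) ∧ ¬G(k)))
Standardize variables apart so no two quantifiers bind the same name: p↦y.
  (∃p ∃s (L(p,p) ∧ G(s))) ∧ (∃y ∀k (G(y) ∧ ¬G(k)))
Extract every quantifier outward, since the variables are now distinct and don't occur free across branches:
  ∃p ∃s ∃y ∀k (L(p,p) ∧ G(s) ∧ G(y) ∧ ¬G(k))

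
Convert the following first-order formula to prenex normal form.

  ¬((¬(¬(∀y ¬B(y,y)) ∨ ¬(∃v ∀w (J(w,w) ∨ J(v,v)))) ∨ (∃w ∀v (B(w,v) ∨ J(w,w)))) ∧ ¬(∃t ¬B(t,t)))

Move each ¬ inward, flipping quantifiers it crosses:
  ((∃y B(y,y)) ∨ (∀v ∃w (¬J(w,w) ∧ ¬J(v,v)))) ∧ (∀w ∃v (¬B(w,v) ∧ ¬J(w,w))) ∨ (∃t ¬B(t,t))
Rename bound variables to avoid capture: w↦b, v↦x1.
  ((∃y B(y,y)) ∨ (∀v ∃w (¬J(w,w) ∧ ¬J(v,v)))) ∧ (∀b ∃x1 (¬B(b,x1) ∧ ¬J(b,b))) ∨ (∃t ¬B(t,t))
Finally move all quantifiers to the prefix:
  ∃y ∀v ∃w ∀b ∃x1 ∃t ((B(y,y) ∨ ¬J(w,w) ∧ ¬J(v,v)) ∧ ¬B(b,x1) ∧ ¬J(b,b) ∨ ¬B(t,t))

∃y ∀v ∃w ∀b ∃x1 ∃t ((B(y,y) ∨ ¬J(w,w) ∧ ¬J(v,v)) ∧ ¬B(b,x1) ∧ ¬J(b,b) ∨ ¬B(t,t))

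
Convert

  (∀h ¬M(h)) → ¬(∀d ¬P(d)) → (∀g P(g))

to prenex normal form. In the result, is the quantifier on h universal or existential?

Eliminate → and ↔ using ¬ and ∨.
  ¬(∀h ¬M(h)) ∨ ¬¬(∀d ¬P(d)) ∨ (∀g P(g))
Drive negations inward (¬∀x A ≡ ∃x ¬A, ¬∃x A ≡ ∀x ¬A, De Morgan for ∧/∨):
  (∃h M(h)) ∨ (∀d ¬P(d)) ∨ (∀g P(g))
All bound variables are already distinct, so no renaming is needed.
Finally move all quantifiers to the prefix:
  ∃h ∀d ∀g (M(h) ∨ ¬P(d) ∨ P(g))
The quantifier ∀h sits under an odd number of negations (counting the antecedent side of each →), so it flips to ∃h.

existential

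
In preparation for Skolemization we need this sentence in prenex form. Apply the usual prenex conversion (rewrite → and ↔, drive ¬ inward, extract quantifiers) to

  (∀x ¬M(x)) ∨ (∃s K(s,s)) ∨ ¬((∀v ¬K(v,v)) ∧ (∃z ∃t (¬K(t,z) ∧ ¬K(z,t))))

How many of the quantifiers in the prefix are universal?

3

Drive negations inward (¬∀x A ≡ ∃x ¬A, ¬∃x A ≡ ∀x ¬A, De Morgan for ∧/∨):
  (∀x ¬M(x)) ∨ (∃s K(s,s)) ∨ (∃v K(v,v)) ∨ (∀z ∀t (K(t,z) ∨ K(z,t)))
All bound variables are already distinct, so no renaming is needed.
Finally move all quantifiers to the prefix:
  ∀x ∃s ∃v ∀z ∀t (¬M(x) ∨ K(s,s) ∨ K(v,v) ∨ K(t,z) ∨ K(z,t))
The prefix is ∀x ∃s ∃v ∀z ∀t: 3 universal, 2 existential.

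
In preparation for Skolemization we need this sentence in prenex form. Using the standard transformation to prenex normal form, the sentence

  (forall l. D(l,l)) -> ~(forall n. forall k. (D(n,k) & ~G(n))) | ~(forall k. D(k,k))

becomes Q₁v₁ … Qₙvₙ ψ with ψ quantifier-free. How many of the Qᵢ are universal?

Rewrite implications/biconditionals: A → B as ¬A ∨ B.
  ~(forall l. D(l,l)) | ~(forall n. forall k. (D(n,k) & ~G(n))) | ~(forall k. D(k,k))
Push ¬ through the quantifiers and connectives to reach negation normal form:
  (exists l. ~D(l,l)) | (exists n. exists k. (~D(n,k) | G(n))) | (exists k. ~D(k,k))
Give each quantifier a distinct variable: k↦w1.
  (exists l. ~D(l,l)) | (exists n. exists k. (~D(n,k) | G(n))) | (exists w1. ~D(w1,w1))
Pull the quantifiers to the front (each side's bound variable is not free in the other side):
  exists l. exists n. exists k. exists w1. (~D(l,l) | ~D(n,k) | G(n) | ~D(w1,w1))
The prefix is exists l exists n exists k exists w1: 0 universal, 4 existential.

0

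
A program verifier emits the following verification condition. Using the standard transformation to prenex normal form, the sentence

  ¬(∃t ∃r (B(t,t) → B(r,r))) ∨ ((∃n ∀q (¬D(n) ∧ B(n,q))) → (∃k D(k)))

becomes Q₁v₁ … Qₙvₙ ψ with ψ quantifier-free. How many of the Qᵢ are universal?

3

Eliminate → and ↔ using ¬ and ∨.
  ¬(∃t ∃r (¬B(t,t) ∨ B(r,r))) ∨ ¬(∃n ∀q (¬D(n) ∧ B(n,q))) ∨ (∃k D(k))
Move each ¬ inward, flipping quantifiers it crosses:
  (∀t ∀r (B(t,t) ∧ ¬B(r,r))) ∨ (∀n ∃q (D(n) ∨ ¬B(n,q))) ∨ (∃k D(k))
Finally move all quantifiers to the prefix:
  ∀t ∀r ∀n ∃q ∃k (B(t,t) ∧ ¬B(r,r) ∨ D(n) ∨ ¬B(n,q) ∨ D(k))
The prefix is ∀t ∀r ∀n ∃q ∃k: 3 universal, 2 existential.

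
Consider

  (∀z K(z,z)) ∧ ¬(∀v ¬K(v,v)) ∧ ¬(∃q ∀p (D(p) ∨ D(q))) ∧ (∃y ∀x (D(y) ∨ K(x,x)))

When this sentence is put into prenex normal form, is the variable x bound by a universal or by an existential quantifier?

Move each ¬ inward, flipping quantifiers it crosses:
  (∀z K(z,z)) ∧ (∃v K(v,v)) ∧ (∀q ∃p (¬D(p) ∧ ¬D(q))) ∧ (∃y ∀x (D(y) ∨ K(x,x)))
Finally move all quantifiers to the prefix:
  ∀z ∃v ∀q ∃p ∃y ∀x (K(z,z) ∧ K(v,v) ∧ ¬D(p) ∧ ¬D(q) ∧ (D(y) ∨ K(x,x)))
The quantifier ∀x sits under an even number of negations, so it remains universal.

universal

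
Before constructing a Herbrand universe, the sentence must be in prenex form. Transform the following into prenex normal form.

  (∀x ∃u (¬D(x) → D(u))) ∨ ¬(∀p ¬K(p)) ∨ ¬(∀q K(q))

First replace A → B with ¬A ∨ B.
  (∀x ∃u (¬¬D(x) ∨ D(u))) ∨ ¬(∀p ¬K(p)) ∨ ¬(∀q K(q))
Push ¬ through the quantifiers and connectives to reach negation normal form:
  (∀x ∃u (D(x) ∨ D(u))) ∨ (∃p K(p)) ∨ (∃q ¬K(q))
All bound variables are already distinct, so no renaming is needed.
Extract every quantifier outward, since the variables are now distinct and don't occur free across branches:
  ∀x ∃u ∃p ∃q (D(x) ∨ D(u) ∨ K(p) ∨ ¬K(q))

∀x ∃u ∃p ∃q (D(x) ∨ D(u) ∨ K(p) ∨ ¬K(q))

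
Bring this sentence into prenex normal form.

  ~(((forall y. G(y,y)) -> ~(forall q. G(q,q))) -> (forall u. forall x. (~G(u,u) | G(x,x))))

exists y. exists q. exists u. exists x. ((~G(y,y) | ~G(q,q)) & G(u,u) & ~G(x,x))

Rewrite implications/biconditionals: A → B as ¬A ∨ B.
  ~(~(~(forall y. G(y,y)) | ~(forall q. G(q,q))) | (forall u. forall x. (~G(u,u) | G(x,x))))
Push ¬ through the quantifiers and connectives to reach negation normal form:
  ((exists y. ~G(y,y)) | (exists q. ~G(q,q))) & (exists u. exists x. (G(u,u) & ~G(x,x)))
All bound variables are already distinct, so no renaming is needed.
Finally move all quantifiers to the prefix:
  exists y. exists q. exists u. exists x. ((~G(y,y) | ~G(q,q)) & G(u,u) & ~G(x,x))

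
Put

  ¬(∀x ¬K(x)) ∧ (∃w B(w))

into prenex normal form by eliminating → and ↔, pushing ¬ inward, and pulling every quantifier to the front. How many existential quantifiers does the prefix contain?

2

Move each ¬ inward, flipping quantifiers it crosses:
  (∃x K(x)) ∧ (∃w B(w))
All bound variables are already distinct, so no renaming is needed.
Extract every quantifier outward, since the variables are now distinct and don't occur free across branches:
  ∃x ∃w (K(x) ∧ B(w))
The prefix is ∃x ∃w: 0 universal, 2 existential.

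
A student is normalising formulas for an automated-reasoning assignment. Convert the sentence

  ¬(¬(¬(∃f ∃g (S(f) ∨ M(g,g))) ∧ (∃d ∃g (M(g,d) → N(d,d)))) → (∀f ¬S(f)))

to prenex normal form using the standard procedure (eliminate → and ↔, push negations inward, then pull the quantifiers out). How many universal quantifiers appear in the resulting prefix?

Eliminate → and ↔ using ¬ and ∨.
  ¬(¬¬(¬(∃f ∃g (S(f) ∨ M(g,g))) ∧ (∃d ∃g (¬M(g,d) ∨ N(d,d)))) ∨ (∀f ¬S(f)))
Move each ¬ inward, flipping quantifiers it crosses:
  ((∃f ∃g (S(f) ∨ M(g,g))) ∨ (∀d ∀g (M(g,d) ∧ ¬N(d,d)))) ∧ (∃f S(f))
Rename bound variables to avoid capture: g↦c, f↦q.
  ((∃f ∃g (S(f) ∨ M(g,g))) ∨ (∀d ∀c (M(c,d) ∧ ¬N(d,d)))) ∧ (∃q S(q))
Pull the quantifiers to the front (each side's bound variable is not free in the other side):
  ∃f ∃g ∀d ∀c ∃q ((S(f) ∨ M(g,g) ∨ M(c,d) ∧ ¬N(d,d)) ∧ S(q))
The prefix is ∃f ∃g ∀d ∀c ∃q: 2 universal, 3 existential.

2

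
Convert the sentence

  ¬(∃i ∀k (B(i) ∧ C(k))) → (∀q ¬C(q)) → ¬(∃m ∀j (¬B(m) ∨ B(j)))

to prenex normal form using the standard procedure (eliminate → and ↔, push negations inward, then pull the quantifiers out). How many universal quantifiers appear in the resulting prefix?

First replace A → B with ¬A ∨ B.
  ¬¬(∃i ∀k (B(i) ∧ C(k))) ∨ ¬(∀q ¬C(q)) ∨ ¬(∃m ∀j (¬B(m) ∨ B(j)))
Move each ¬ inward, flipping quantifiers it crosses:
  (∃i ∀k (B(i) ∧ C(k))) ∨ (∃q C(q)) ∨ (∀m ∃j (B(m) ∧ ¬B(j)))
All bound variables are already distinct, so no renaming is needed.
Pull the quantifiers to the front (each side's bound variable is not free in the other side):
  ∃i ∀k ∃q ∀m ∃j (B(i) ∧ C(k) ∨ C(q) ∨ B(m) ∧ ¬B(j))
The prefix is ∃i ∀k ∃q ∀m ∃j: 2 universal, 3 existential.

2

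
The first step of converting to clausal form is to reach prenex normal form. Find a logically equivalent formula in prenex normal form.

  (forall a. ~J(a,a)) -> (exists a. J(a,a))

exists a. exists s. (J(a,a) | J(s,s))

Rewrite implications/biconditionals: A → B as ¬A ∨ B.
  ~(forall a. ~J(a,a)) | (exists a. J(a,a))
Drive negations inward (¬∀x A ≡ ∃x ¬A, ¬∃x A ≡ ∀x ¬A, De Morgan for ∧/∨):
  (exists a. J(a,a)) | (exists a. J(a,a))
Rename bound variables to avoid capture: a↦s.
  (exists a. J(a,a)) | (exists s. J(s,s))
Pull the quantifiers to the front (each side's bound variable is not free in the other side):
  exists a. exists s. (J(a,a) | J(s,s))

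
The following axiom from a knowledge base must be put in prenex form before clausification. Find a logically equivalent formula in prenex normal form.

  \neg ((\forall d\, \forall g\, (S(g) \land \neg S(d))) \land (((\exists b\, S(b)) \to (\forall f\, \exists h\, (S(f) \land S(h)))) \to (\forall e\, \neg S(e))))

\exists d\, \exists g\, \forall b\, \forall f\, \exists h\, \exists e\, (\neg S(g) \lor S(d) \lor (\neg S(b) \lor S(f) \land S(h)) \land S(e))

First replace A → B with ¬A ∨ B.
  \neg ((\forall d\, \forall g\, (S(g) \land \neg S(d))) \land (\neg (\neg (\exists b\, S(b)) \lor (\forall f\, \exists h\, (S(f) \land S(h)))) \lor (\forall e\, \neg S(e))))
Push ¬ through the quantifiers and connectives to reach negation normal form:
  (\exists d\, \exists g\, (\neg S(g) \lor S(d))) \lor ((\forall b\, \neg S(b)) \lor (\forall f\, \exists h\, (S(f) \land S(h)))) \land (\exists e\, S(e))
All bound variables are already distinct, so no renaming is needed.
Extract every quantifier outward, since the variables are now distinct and don't occur free across branches:
  \exists d\, \exists g\, \forall b\, \forall f\, \exists h\, \exists e\, (\neg S(g) \lor S(d) \lor (\neg S(b) \lor S(f) \land S(h)) \land S(e))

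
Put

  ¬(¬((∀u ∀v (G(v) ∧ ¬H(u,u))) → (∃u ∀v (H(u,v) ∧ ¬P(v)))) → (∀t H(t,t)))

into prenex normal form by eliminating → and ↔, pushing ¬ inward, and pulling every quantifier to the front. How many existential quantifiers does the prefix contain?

2

First replace A → B with ¬A ∨ B.
  ¬(¬¬(¬(∀u ∀v (G(v) ∧ ¬H(u,u))) ∨ (∃u ∀v (H(u,v) ∧ ¬P(v)))) ∨ (∀t H(t,t)))
Push ¬ through the quantifiers and connectives to reach negation normal form:
  (∀u ∀v (G(v) ∧ ¬H(u,u))) ∧ (∀u ∃v (¬H(u,v) ∨ P(v))) ∧ (∃t ¬H(t,t))
Rename bound variables to avoid capture: u↦a, v↦u1.
  (∀u ∀v (G(v) ∧ ¬H(u,u))) ∧ (∀a ∃u1 (¬H(a,u1) ∨ P(u1))) ∧ (∃t ¬H(t,t))
Pull the quantifiers to the front (each side's bound variable is not free in the other side):
  ∀u ∀v ∀a ∃u1 ∃t (G(v) ∧ ¬H(u,u) ∧ (¬H(a,u1) ∨ P(u1)) ∧ ¬H(t,t))
The prefix is ∀u ∀v ∀a ∃u1 ∃t: 3 universal, 2 existential.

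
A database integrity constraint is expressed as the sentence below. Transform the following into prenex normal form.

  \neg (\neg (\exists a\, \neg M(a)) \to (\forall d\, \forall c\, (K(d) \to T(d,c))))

Eliminate → and ↔ using ¬ and ∨.
  \neg (\neg \neg (\exists a\, \neg M(a)) \lor (\forall d\, \forall c\, (\neg K(d) \lor T(d,c))))
Push ¬ through the quantifiers and connectives to reach negation normal form:
  (\forall a\, M(a)) \land (\exists d\, \exists c\, (K(d) \land \neg T(d,c)))
All bound variables are already distinct, so no renaming is needed.
Finally move all quantifiers to the prefix:
  \forall a\, \exists d\, \exists c\, (M(a) \land K(d) \land \neg T(d,c))

\forall a\, \exists d\, \exists c\, (M(a) \land K(d) \land \neg T(d,c))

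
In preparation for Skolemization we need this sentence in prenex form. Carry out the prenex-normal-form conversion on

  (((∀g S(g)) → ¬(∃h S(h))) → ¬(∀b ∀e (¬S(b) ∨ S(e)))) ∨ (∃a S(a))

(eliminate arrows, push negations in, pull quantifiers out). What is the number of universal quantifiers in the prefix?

Eliminate → and ↔ using ¬ and ∨.
  ¬(¬(∀g S(g)) ∨ ¬(∃h S(h))) ∨ ¬(∀b ∀e (¬S(b) ∨ S(e))) ∨ (∃a S(a))
Move each ¬ inward, flipping quantifiers it crosses:
  (∀g S(g)) ∧ (∃h S(h)) ∨ (∃b ∃e (S(b) ∧ ¬S(e))) ∨ (∃a S(a))
Pull the quantifiers to the front (each side's bound variable is not free in the other side):
  ∀g ∃h ∃b ∃e ∃a (S(g) ∧ S(h) ∨ S(b) ∧ ¬S(e) ∨ S(a))
The prefix is ∀g ∃h ∃b ∃e ∃a: 1 universal, 4 existential.

1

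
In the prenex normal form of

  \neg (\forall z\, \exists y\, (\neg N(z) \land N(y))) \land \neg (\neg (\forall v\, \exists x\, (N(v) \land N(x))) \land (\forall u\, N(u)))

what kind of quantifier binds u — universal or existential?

Drive negations inward (¬∀x A ≡ ∃x ¬A, ¬∃x A ≡ ∀x ¬A, De Morgan for ∧/∨):
  (\exists z\, \forall y\, (N(z) \lor \neg N(y))) \land ((\forall v\, \exists x\, (N(v) \land N(x))) \lor (\exists u\, \neg N(u)))
All bound variables are already distinct, so no renaming is needed.
Pull the quantifiers to the front (each side's bound variable is not free in the other side):
  \exists z\, \forall y\, \forall v\, \exists x\, \exists u\, ((N(z) \lor \neg N(y)) \land (N(v) \land N(x) \lor \neg N(u)))
The quantifier \forall u sits under an odd number of negations, so it flips to \exists u.

existential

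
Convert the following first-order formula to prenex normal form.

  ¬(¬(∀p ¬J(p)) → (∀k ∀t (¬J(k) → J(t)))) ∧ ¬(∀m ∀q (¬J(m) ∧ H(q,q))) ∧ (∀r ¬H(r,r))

Eliminate → and ↔ using ¬ and ∨.
  ¬(¬¬(∀p ¬J(p)) ∨ (∀k ∀t (¬¬J(k) ∨ J(t)))) ∧ ¬(∀m ∀q (¬J(m) ∧ H(q,q))) ∧ (∀r ¬H(r,r))
Move each ¬ inward, flipping quantifiers it crosses:
  (∃p J(p)) ∧ (∃k ∃t (¬J(k) ∧ ¬J(t))) ∧ (∃m ∃q (J(m) ∨ ¬H(q,q))) ∧ (∀r ¬H(r,r))
Pull the quantifiers to the front (each side's bound variable is not free in the other side):
  ∃p ∃k ∃t ∃m ∃q ∀r (J(p) ∧ ¬J(k) ∧ ¬J(t) ∧ (J(m) ∨ ¬H(q,q)) ∧ ¬H(r,r))

∃p ∃k ∃t ∃m ∃q ∀r (J(p) ∧ ¬J(k) ∧ ¬J(t) ∧ (J(m) ∨ ¬H(q,q)) ∧ ¬H(r,r))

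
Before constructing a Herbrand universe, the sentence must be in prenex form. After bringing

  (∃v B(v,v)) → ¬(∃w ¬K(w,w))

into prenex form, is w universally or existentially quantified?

universal

Eliminate → and ↔ using ¬ and ∨.
  ¬(∃v B(v,v)) ∨ ¬(∃w ¬K(w,w))
Drive negations inward (¬∀x A ≡ ∃x ¬A, ¬∃x A ≡ ∀x ¬A, De Morgan for ∧/∨):
  (∀v ¬B(v,v)) ∨ (∀w K(w,w))
Pull the quantifiers to the front (each side's bound variable is not free in the other side):
  ∀v ∀w (¬B(v,v) ∨ K(w,w))
The quantifier ∃w sits under an odd number of negations (counting the antecedent side of each →), so it flips to ∀w.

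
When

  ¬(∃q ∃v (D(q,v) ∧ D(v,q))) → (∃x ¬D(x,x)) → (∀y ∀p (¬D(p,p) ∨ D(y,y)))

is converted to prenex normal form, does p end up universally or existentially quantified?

universal

Rewrite implications/biconditionals: A → B as ¬A ∨ B.
  ¬¬(∃q ∃v (D(q,v) ∧ D(v,q))) ∨ ¬(∃x ¬D(x,x)) ∨ (∀y ∀p (¬D(p,p) ∨ D(y,y)))
Drive negations inward (¬∀x A ≡ ∃x ¬A, ¬∃x A ≡ ∀x ¬A, De Morgan for ∧/∨):
  (∃q ∃v (D(q,v) ∧ D(v,q))) ∨ (∀x D(x,x)) ∨ (∀y ∀p (¬D(p,p) ∨ D(y,y)))
Finally move all quantifiers to the prefix:
  ∃q ∃v ∀x ∀y ∀p (D(q,v) ∧ D(v,q) ∨ D(x,x) ∨ ¬D(p,p) ∨ D(y,y))
The quantifier ∀p sits under an even number of negations (counting the antecedent side of each →), so it remains universal.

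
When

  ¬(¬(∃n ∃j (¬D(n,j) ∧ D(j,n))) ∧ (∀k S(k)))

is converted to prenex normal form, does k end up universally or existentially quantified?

Move each ¬ inward, flipping quantifiers it crosses:
  (∃n ∃j (¬D(n,j) ∧ D(j,n))) ∨ (∃k ¬S(k))
All bound variables are already distinct, so no renaming is needed.
Finally move all quantifiers to the prefix:
  ∃n ∃j ∃k (¬D(n,j) ∧ D(j,n) ∨ ¬S(k))
The quantifier ∀k sits under an odd number of negations, so it flips to ∃k.

existential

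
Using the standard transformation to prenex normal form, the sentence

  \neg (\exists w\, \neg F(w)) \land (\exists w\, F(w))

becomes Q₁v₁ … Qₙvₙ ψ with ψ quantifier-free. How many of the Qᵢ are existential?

1

Move each ¬ inward, flipping quantifiers it crosses:
  (\forall w\, F(w)) \land (\exists w\, F(w))
Rename bound variables to avoid capture: w↦c.
  (\forall w\, F(w)) \land (\exists c\, F(c))
Finally move all quantifiers to the prefix:
  \forall w\, \exists c\, (F(w) \land F(c))
The prefix is \forall w \exists c: 1 universal, 1 existential.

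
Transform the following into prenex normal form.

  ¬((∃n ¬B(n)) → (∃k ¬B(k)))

∃n ∀k (¬B(n) ∧ B(k))

Eliminate → and ↔ using ¬ and ∨.
  ¬(¬(∃n ¬B(n)) ∨ (∃k ¬B(k)))
Drive negations inward (¬∀x A ≡ ∃x ¬A, ¬∃x A ≡ ∀x ¬A, De Morgan for ∧/∨):
  (∃n ¬B(n)) ∧ (∀k B(k))
All bound variables are already distinct, so no renaming is needed.
Pull the quantifiers to the front (each side's bound variable is not free in the other side):
  ∃n ∀k (¬B(n) ∧ B(k))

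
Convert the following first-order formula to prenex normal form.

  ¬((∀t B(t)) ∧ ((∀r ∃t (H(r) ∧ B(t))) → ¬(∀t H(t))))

∃t ∀r ∃z ∀v1 (¬B(t) ∨ H(r) ∧ B(z) ∧ H(v1))

First replace A → B with ¬A ∨ B.
  ¬((∀t B(t)) ∧ (¬(∀r ∃t (H(r) ∧ B(t))) ∨ ¬(∀t H(t))))
Push ¬ through the quantifiers and connectives to reach negation normal form:
  (∃t ¬B(t)) ∨ (∀r ∃t (H(r) ∧ B(t))) ∧ (∀t H(t))
Rename bound variables to avoid capture: t↦z, t↦v1.
  (∃t ¬B(t)) ∨ (∀r ∃z (H(r) ∧ B(z))) ∧ (∀v1 H(v1))
Pull the quantifiers to the front (each side's bound variable is not free in the other side):
  ∃t ∀r ∃z ∀v1 (¬B(t) ∨ H(r) ∧ B(z) ∧ H(v1))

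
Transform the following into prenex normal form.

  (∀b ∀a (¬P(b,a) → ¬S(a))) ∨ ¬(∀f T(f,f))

∀b ∀a ∃f (P(b,a) ∨ ¬S(a) ∨ ¬T(f,f))

Rewrite implications/biconditionals: A → B as ¬A ∨ B.
  (∀b ∀a (¬¬P(b,a) ∨ ¬S(a))) ∨ ¬(∀f T(f,f))
Drive negations inward (¬∀x A ≡ ∃x ¬A, ¬∃x A ≡ ∀x ¬A, De Morgan for ∧/∨):
  (∀b ∀a (P(b,a) ∨ ¬S(a))) ∨ (∃f ¬T(f,f))
Finally move all quantifiers to the prefix:
  ∀b ∀a ∃f (P(b,a) ∨ ¬S(a) ∨ ¬T(f,f))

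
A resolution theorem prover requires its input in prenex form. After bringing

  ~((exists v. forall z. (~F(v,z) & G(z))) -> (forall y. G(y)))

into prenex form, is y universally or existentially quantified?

Eliminate → and ↔ using ¬ and ∨.
  ~(~(exists v. forall z. (~F(v,z) & G(z))) | (forall y. G(y)))
Drive negations inward (¬∀x A ≡ ∃x ¬A, ¬∃x A ≡ ∀x ¬A, De Morgan for ∧/∨):
  (exists v. forall z. (~F(v,z) & G(z))) & (exists y. ~G(y))
Extract every quantifier outward, since the variables are now distinct and don't occur free across branches:
  exists v. forall z. exists y. (~F(v,z) & G(z) & ~G(y))
The quantifier forall y sits under an odd number of negations (counting the antecedent side of each →), so it flips to exists y.

existential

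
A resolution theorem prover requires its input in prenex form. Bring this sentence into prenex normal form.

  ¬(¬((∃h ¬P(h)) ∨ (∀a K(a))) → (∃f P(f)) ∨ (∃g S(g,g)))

Rewrite implications/biconditionals: A → B as ¬A ∨ B.
  ¬(¬¬((∃h ¬P(h)) ∨ (∀a K(a))) ∨ (∃f P(f)) ∨ (∃g S(g,g)))
Drive negations inward (¬∀x A ≡ ∃x ¬A, ¬∃x A ≡ ∀x ¬A, De Morgan for ∧/∨):
  (∀h P(h)) ∧ (∃a ¬K(a)) ∧ (∀f ¬P(f)) ∧ (∀g ¬S(g,g))
Pull the quantifiers to the front (each side's bound variable is not free in the other side):
  ∀h ∃a ∀f ∀g (P(h) ∧ ¬K(a) ∧ ¬P(f) ∧ ¬S(g,g))

∀h ∃a ∀f ∀g (P(h) ∧ ¬K(a) ∧ ¬P(f) ∧ ¬S(g,g))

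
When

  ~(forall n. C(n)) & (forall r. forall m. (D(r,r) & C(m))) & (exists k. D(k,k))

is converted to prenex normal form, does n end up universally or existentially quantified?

Push ¬ through the quantifiers and connectives to reach negation normal form:
  (exists n. ~C(n)) & (forall r. forall m. (D(r,r) & C(m))) & (exists k. D(k,k))
All bound variables are already distinct, so no renaming is needed.
Finally move all quantifiers to the prefix:
  exists n. forall r. forall m. exists k. (~C(n) & D(r,r) & C(m) & D(k,k))
The quantifier forall n sits under an odd number of negations, so it flips to exists n.

existential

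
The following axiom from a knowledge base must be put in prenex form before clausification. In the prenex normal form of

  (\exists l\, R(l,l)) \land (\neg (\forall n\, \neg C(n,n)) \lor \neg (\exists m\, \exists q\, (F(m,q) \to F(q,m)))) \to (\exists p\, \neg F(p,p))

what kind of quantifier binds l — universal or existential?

universal

Rewrite implications/biconditionals: A → B as ¬A ∨ B.
  \neg ((\exists l\, R(l,l)) \land (\neg (\forall n\, \neg C(n,n)) \lor \neg (\exists m\, \exists q\, (\neg F(m,q) \lor F(q,m))))) \lor (\exists p\, \neg F(p,p))
Push ¬ through the quantifiers and connectives to reach negation normal form:
  (\forall l\, \neg R(l,l)) \lor (\forall n\, \neg C(n,n)) \land (\exists m\, \exists q\, (\neg F(m,q) \lor F(q,m))) \lor (\exists p\, \neg F(p,p))
All bound variables are already distinct, so no renaming is needed.
Extract every quantifier outward, since the variables are now distinct and don't occur free across branches:
  \forall l\, \forall n\, \exists m\, \exists q\, \exists p\, (\neg R(l,l) \lor \neg C(n,n) \land (\neg F(m,q) \lor F(q,m)) \lor \neg F(p,p))
The quantifier \exists l sits under an odd number of negations (counting the antecedent side of each →), so it flips to \forall l.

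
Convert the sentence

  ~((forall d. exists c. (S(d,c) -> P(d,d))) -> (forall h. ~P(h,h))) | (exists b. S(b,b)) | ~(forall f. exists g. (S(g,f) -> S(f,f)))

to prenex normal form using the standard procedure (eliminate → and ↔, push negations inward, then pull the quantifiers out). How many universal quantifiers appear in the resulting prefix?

2

First replace A → B with ¬A ∨ B.
  ~(~(forall d. exists c. (~S(d,c) | P(d,d))) | (forall h. ~P(h,h))) | (exists b. S(b,b)) | ~(forall f. exists g. (~S(g,f) | S(f,f)))
Push ¬ through the quantifiers and connectives to reach negation normal form:
  (forall d. exists c. (~S(d,c) | P(d,d))) & (exists h. P(h,h)) | (exists b. S(b,b)) | (exists f. forall g. (S(g,f) & ~S(f,f)))
Pull the quantifiers to the front (each side's bound variable is not free in the other side):
  forall d. exists c. exists h. exists b. exists f. forall g. ((~S(d,c) | P(d,d)) & P(h,h) | S(b,b) | S(g,f) & ~S(f,f))
The prefix is forall d exists c exists h exists b exists f forall g: 2 universal, 4 existential.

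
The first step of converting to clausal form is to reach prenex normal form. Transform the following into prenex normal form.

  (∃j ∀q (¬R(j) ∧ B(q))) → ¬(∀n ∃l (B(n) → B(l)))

Rewrite implications/biconditionals: A → B as ¬A ∨ B.
  ¬(∃j ∀q (¬R(j) ∧ B(q))) ∨ ¬(∀n ∃l (¬B(n) ∨ B(l)))
Push ¬ through the quantifiers and connectives to reach negation normal form:
  (∀j ∃q (R(j) ∨ ¬B(q))) ∨ (∃n ∀l (B(n) ∧ ¬B(l)))
All bound variables are already distinct, so no renaming is needed.
Pull the quantifiers to the front (each side's bound variable is not free in the other side):
  ∀j ∃q ∃n ∀l (R(j) ∨ ¬B(q) ∨ B(n) ∧ ¬B(l))

∀j ∃q ∃n ∀l (R(j) ∨ ¬B(q) ∨ B(n) ∧ ¬B(l))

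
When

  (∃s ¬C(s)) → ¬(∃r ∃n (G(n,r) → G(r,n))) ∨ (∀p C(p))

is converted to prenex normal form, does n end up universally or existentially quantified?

universal

First replace A → B with ¬A ∨ B.
  ¬(∃s ¬C(s)) ∨ ¬(∃r ∃n (¬G(n,r) ∨ G(r,n))) ∨ (∀p C(p))
Drive negations inward (¬∀x A ≡ ∃x ¬A, ¬∃x A ≡ ∀x ¬A, De Morgan for ∧/∨):
  (∀s C(s)) ∨ (∀r ∀n (G(n,r) ∧ ¬G(r,n))) ∨ (∀p C(p))
All bound variables are already distinct, so no renaming is needed.
Pull the quantifiers to the front (each side's bound variable is not free in the other side):
  ∀s ∀r ∀n ∀p (C(s) ∨ G(n,r) ∧ ¬G(r,n) ∨ C(p))
The quantifier ∃n sits under an odd number of negations (counting the antecedent side of each →), so it flips to ∀n.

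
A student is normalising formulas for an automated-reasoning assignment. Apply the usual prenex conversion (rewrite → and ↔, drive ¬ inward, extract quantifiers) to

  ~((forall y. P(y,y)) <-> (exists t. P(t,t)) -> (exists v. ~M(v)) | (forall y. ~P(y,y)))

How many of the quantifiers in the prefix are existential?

First replace A → B with ¬A ∨ B; A ↔ B as (¬A ∨ B) ∧ (¬B ∨ A).
  ~((~(forall y. P(y,y)) | ~(exists t. P(t,t)) | (exists v. ~M(v)) | (forall y. ~P(y,y))) & (~(~(exists t. P(t,t)) | (exists v. ~M(v)) | (forall y. ~P(y,y))) | (forall y. P(y,y))))
Move each ¬ inward, flipping quantifiers it crosses:
  (forall y. P(y,y)) & (exists t. P(t,t)) & (forall v. M(v)) & (exists y. P(y,y)) | ((forall t. ~P(t,t)) | (exists v. ~M(v)) | (forall y. ~P(y,y))) & (exists y. ~P(y,y))
Rename bound variables to avoid capture: y↦v1, t↦s, v↦u, y↦b, y↦x1.
  (forall y. P(y,y)) & (exists t. P(t,t)) & (forall v. M(v)) & (exists v1. P(v1,v1)) | ((forall s. ~P(s,s)) | (exists u. ~M(u)) | (forall b. ~P(b,b))) & (exists x1. ~P(x1,x1))
Finally move all quantifiers to the prefix:
  forall y. exists t. forall v. exists v1. forall s. exists u. forall b. exists x1. (P(y,y) & P(t,t) & M(v) & P(v1,v1) | (~P(s,s) | ~M(u) | ~P(b,b)) & ~P(x1,x1))
The prefix is forall y exists t forall v exists v1 forall s exists u forall b exists x1: 4 universal, 4 existential.

4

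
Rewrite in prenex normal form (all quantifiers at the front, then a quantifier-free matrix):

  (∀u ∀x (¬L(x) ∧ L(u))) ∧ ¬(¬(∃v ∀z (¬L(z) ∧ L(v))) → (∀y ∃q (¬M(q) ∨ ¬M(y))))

∀u ∀x ∀v ∃z ∃y ∀q (¬L(x) ∧ L(u) ∧ (L(z) ∨ ¬L(v)) ∧ M(q) ∧ M(y))

Eliminate → and ↔ using ¬ and ∨.
  (∀u ∀x (¬L(x) ∧ L(u))) ∧ ¬(¬¬(∃v ∀z (¬L(z) ∧ L(v))) ∨ (∀y ∃q (¬M(q) ∨ ¬M(y))))
Push ¬ through the quantifiers and connectives to reach negation normal form:
  (∀u ∀x (¬L(x) ∧ L(u))) ∧ (∀v ∃z (L(z) ∨ ¬L(v))) ∧ (∃y ∀q (M(q) ∧ M(y)))
All bound variables are already distinct, so no renaming is needed.
Extract every quantifier outward, since the variables are now distinct and don't occur free across branches:
  ∀u ∀x ∀v ∃z ∃y ∀q (¬L(x) ∧ L(u) ∧ (L(z) ∨ ¬L(v)) ∧ M(q) ∧ M(y))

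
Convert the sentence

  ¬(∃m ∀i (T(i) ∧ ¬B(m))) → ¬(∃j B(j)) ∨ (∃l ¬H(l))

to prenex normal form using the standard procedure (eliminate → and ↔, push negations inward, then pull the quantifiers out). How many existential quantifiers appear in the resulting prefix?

2

Rewrite implications/biconditionals: A → B as ¬A ∨ B.
  ¬¬(∃m ∀i (T(i) ∧ ¬B(m))) ∨ ¬(∃j B(j)) ∨ (∃l ¬H(l))
Drive negations inward (¬∀x A ≡ ∃x ¬A, ¬∃x A ≡ ∀x ¬A, De Morgan for ∧/∨):
  (∃m ∀i (T(i) ∧ ¬B(m))) ∨ (∀j ¬B(j)) ∨ (∃l ¬H(l))
All bound variables are already distinct, so no renaming is needed.
Extract every quantifier outward, since the variables are now distinct and don't occur free across branches:
  ∃m ∀i ∀j ∃l (T(i) ∧ ¬B(m) ∨ ¬B(j) ∨ ¬H(l))
The prefix is ∃m ∀i ∀j ∃l: 2 universal, 2 existential.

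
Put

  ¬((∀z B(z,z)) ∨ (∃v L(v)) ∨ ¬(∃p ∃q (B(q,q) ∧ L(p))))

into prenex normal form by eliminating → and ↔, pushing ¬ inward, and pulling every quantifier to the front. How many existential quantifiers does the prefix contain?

3

Drive negations inward (¬∀x A ≡ ∃x ¬A, ¬∃x A ≡ ∀x ¬A, De Morgan for ∧/∨):
  (∃z ¬B(z,z)) ∧ (∀v ¬L(v)) ∧ (∃p ∃q (B(q,q) ∧ L(p)))
Extract every quantifier outward, since the variables are now distinct and don't occur free across branches:
  ∃z ∀v ∃p ∃q (¬B(z,z) ∧ ¬L(v) ∧ B(q,q) ∧ L(p))
The prefix is ∃z ∀v ∃p ∃q: 1 universal, 3 existential.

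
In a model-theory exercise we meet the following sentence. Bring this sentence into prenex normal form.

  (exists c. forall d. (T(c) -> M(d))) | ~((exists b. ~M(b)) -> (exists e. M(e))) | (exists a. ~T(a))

Rewrite implications/biconditionals: A → B as ¬A ∨ B.
  (exists c. forall d. (~T(c) | M(d))) | ~(~(exists b. ~M(b)) | (exists e. M(e))) | (exists a. ~T(a))
Push ¬ through the quantifiers and connectives to reach negation normal form:
  (exists c. forall d. (~T(c) | M(d))) | (exists b. ~M(b)) & (forall e. ~M(e)) | (exists a. ~T(a))
Finally move all quantifiers to the prefix:
  exists c. forall d. exists b. forall e. exists a. (~T(c) | M(d) | ~M(b) & ~M(e) | ~T(a))

exists c. forall d. exists b. forall e. exists a. (~T(c) | M(d) | ~M(b) & ~M(e) | ~T(a))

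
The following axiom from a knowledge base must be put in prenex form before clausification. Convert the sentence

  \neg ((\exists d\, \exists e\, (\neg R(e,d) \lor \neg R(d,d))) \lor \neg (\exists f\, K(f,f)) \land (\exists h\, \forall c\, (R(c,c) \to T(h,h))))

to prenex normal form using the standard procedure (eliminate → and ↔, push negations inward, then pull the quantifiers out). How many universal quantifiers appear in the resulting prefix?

3

Eliminate → and ↔ using ¬ and ∨.
  \neg ((\exists d\, \exists e\, (\neg R(e,d) \lor \neg R(d,d))) \lor \neg (\exists f\, K(f,f)) \land (\exists h\, \forall c\, (\neg R(c,c) \lor T(h,h))))
Push ¬ through the quantifiers and connectives to reach negation normal form:
  (\forall d\, \forall e\, (R(e,d) \land R(d,d))) \land ((\exists f\, K(f,f)) \lor (\forall h\, \exists c\, (R(c,c) \land \neg T(h,h))))
Finally move all quantifiers to the prefix:
  \forall d\, \forall e\, \exists f\, \forall h\, \exists c\, (R(e,d) \land R(d,d) \land (K(f,f) \lor R(c,c) \land \neg T(h,h)))
The prefix is \forall d \forall e \exists f \forall h \exists c: 3 universal, 2 existential.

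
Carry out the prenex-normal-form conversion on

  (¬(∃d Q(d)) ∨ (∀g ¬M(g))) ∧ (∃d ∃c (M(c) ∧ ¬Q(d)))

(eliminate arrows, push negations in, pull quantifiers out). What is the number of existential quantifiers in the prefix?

Drive negations inward (¬∀x A ≡ ∃x ¬A, ¬∃x A ≡ ∀x ¬A, De Morgan for ∧/∨):
  ((∀d ¬Q(d)) ∨ (∀g ¬M(g))) ∧ (∃d ∃c (M(c) ∧ ¬Q(d)))
Give each quantifier a distinct variable: d↦q.
  ((∀d ¬Q(d)) ∨ (∀g ¬M(g))) ∧ (∃q ∃c (M(c) ∧ ¬Q(q)))
Extract every quantifier outward, since the variables are now distinct and don't occur free across branches:
  ∀d ∀g ∃q ∃c ((¬Q(d) ∨ ¬M(g)) ∧ M(c) ∧ ¬Q(q))
The prefix is ∀d ∀g ∃q ∃c: 2 universal, 2 existential.

2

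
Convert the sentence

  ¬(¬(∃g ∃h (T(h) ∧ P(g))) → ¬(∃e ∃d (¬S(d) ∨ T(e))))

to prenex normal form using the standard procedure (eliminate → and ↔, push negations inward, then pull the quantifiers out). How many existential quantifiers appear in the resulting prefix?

2

First replace A → B with ¬A ∨ B.
  ¬(¬¬(∃g ∃h (T(h) ∧ P(g))) ∨ ¬(∃e ∃d (¬S(d) ∨ T(e))))
Drive negations inward (¬∀x A ≡ ∃x ¬A, ¬∃x A ≡ ∀x ¬A, De Morgan for ∧/∨):
  (∀g ∀h (¬T(h) ∨ ¬P(g))) ∧ (∃e ∃d (¬S(d) ∨ T(e)))
Extract every quantifier outward, since the variables are now distinct and don't occur free across branches:
  ∀g ∀h ∃e ∃d ((¬T(h) ∨ ¬P(g)) ∧ (¬S(d) ∨ T(e)))
The prefix is ∀g ∀h ∃e ∃d: 2 universal, 2 existential.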